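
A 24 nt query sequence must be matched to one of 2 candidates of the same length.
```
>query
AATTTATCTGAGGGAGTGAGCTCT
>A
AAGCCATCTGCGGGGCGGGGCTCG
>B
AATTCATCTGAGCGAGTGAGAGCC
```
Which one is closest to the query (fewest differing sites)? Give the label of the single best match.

B

Hamming distances to query — A: 9; B: 5.
Smallest is B with 5 mismatches.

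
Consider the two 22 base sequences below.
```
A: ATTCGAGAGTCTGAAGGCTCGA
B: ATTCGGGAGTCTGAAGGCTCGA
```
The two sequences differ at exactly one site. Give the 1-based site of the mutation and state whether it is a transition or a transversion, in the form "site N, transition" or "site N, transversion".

site 6, transition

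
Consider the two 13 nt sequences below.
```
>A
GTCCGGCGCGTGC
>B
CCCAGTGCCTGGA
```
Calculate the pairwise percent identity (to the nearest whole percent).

9 positions differ (1, 2, 4, 6, 7, 8, 10, 11, 13), so 4 of 13 match: 4/13 = 30.77%.

31%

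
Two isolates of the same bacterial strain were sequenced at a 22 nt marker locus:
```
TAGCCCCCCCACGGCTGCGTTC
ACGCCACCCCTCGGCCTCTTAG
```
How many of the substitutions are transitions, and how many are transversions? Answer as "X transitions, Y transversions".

Mismatches (1-based):
site 1: T→A (pyrimidine→purine, transversion)
site 2: A→C (purine→pyrimidine, transversion)
site 6: C→A (pyrimidine→purine, transversion)
site 11: A→T (purine→pyrimidine, transversion)
site 16: T→C (pyrimidine→pyrimidine, transition)
site 17: G→T (purine→pyrimidine, transversion)
site 19: G→T (purine→pyrimidine, transversion)
site 21: T→A (pyrimidine→purine, transversion)
site 22: C→G (pyrimidine→purine, transversion)

1 transition, 8 transversions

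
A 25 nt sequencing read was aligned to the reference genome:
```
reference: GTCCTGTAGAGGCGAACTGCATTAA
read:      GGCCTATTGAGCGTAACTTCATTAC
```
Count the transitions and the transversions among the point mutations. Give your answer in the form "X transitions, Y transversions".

Transitions (purine↔purine or pyrimidine↔pyrimidine): 6 G→A.
Transversions (purine↔pyrimidine): 2 T→G, 8 A→T, 12 G→C, 13 C→G, 14 G→T, 19 G→T, 25 A→C.

1 transition, 7 transversions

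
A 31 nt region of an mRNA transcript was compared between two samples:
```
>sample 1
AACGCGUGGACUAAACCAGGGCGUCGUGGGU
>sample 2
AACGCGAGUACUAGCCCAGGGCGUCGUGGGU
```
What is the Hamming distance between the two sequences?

4

The sequences differ at bases 7, 9, 14, 15 (1-based) — 4 in total.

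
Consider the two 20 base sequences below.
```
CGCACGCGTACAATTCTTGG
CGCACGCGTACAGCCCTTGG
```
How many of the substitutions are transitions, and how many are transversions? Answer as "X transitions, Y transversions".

Mismatches (1-based):
position 13: A→G (purine→purine, transition)
position 14: T→C (pyrimidine→pyrimidine, transition)
position 15: T→C (pyrimidine→pyrimidine, transition)

3 transitions, 0 transversions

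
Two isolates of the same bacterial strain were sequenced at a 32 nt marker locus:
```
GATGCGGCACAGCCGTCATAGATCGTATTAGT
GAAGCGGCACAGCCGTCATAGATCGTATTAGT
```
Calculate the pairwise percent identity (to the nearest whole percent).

Mismatch at position 3 (1-based): 1 of 32.
Identical positions: 31/32 = 96.88% → 97%.

97%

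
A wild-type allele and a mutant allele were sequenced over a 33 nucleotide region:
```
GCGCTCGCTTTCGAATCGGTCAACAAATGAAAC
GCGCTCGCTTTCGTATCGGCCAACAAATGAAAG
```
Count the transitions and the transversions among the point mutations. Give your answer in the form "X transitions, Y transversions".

Transitions (purine↔purine or pyrimidine↔pyrimidine): 20 T→C.
Transversions (purine↔pyrimidine): 14 A→T, 33 C→G.

1 transition, 2 transversions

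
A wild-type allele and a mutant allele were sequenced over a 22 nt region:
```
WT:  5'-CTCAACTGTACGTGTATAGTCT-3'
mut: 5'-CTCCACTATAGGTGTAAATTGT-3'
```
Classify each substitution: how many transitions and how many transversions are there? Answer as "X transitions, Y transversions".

Transitions (purine↔purine or pyrimidine↔pyrimidine): 8 G→A.
Transversions (purine↔pyrimidine): 4 A→C, 11 C→G, 17 T→A, 19 G→T, 21 C→G.

1 transition, 5 transversions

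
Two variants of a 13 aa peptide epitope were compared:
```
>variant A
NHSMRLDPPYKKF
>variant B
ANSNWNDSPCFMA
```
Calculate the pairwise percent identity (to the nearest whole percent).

10 positions differ (1, 2, 4, 5, 6, 8, 10, 11, 12, 13), so 3 of 13 match: 3/13 = 23.08%.

23%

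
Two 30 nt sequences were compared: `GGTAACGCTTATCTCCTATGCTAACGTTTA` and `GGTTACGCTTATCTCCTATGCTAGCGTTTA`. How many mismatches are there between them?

Mismatches (1-based): position 4: A→T; position 24: A→G.

2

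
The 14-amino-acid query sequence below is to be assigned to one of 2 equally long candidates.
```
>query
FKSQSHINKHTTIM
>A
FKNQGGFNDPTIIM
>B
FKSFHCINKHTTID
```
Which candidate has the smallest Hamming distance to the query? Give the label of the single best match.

Hamming distances to query — A: 7; B: 4.
Smallest is B with 4 mismatches.

B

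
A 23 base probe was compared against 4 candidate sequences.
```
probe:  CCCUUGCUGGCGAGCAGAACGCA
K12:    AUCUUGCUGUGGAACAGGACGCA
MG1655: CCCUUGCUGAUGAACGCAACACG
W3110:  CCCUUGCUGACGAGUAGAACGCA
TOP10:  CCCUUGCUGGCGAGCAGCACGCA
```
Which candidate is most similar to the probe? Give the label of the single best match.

K12 differs at 6 bases; MG1655 differs at 7 bases; W3110 differs at 2 bases; TOP10 differs at 1 base. The closest is TOP10.

TOP10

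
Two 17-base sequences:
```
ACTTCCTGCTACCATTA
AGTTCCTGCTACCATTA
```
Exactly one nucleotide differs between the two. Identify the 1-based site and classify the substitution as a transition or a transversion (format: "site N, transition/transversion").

The sequences differ only at site 2: C→G (pyrimidine→purine), a transversion.

site 2, transversion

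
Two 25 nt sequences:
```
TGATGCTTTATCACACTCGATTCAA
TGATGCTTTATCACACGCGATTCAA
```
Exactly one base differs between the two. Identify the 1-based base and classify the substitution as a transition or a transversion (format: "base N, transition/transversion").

Base 17 changes T→G. T is a pyrimidine and G is a purine, so this is a transversion.

base 17, transversion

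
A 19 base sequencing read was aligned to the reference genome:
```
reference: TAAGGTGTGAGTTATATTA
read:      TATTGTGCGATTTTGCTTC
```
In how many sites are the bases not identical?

8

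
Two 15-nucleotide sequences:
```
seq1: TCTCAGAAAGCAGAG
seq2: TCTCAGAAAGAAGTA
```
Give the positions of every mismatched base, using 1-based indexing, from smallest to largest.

Scanning 1-based: 11: C/A; 14: A/T; 15: G/A.

11, 14, 15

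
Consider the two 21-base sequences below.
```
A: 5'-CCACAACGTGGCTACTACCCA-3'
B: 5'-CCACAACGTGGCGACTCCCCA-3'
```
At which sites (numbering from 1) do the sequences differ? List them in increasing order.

13, 17

Differences at site 13 (T→G), site 17 (A→C).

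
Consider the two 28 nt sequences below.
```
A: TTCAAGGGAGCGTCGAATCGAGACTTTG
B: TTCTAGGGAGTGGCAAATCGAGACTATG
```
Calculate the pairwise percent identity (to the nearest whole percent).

5 positions differ (4, 11, 13, 15, 26), so 23 of 28 match: 23/28 = 82.14%.

82%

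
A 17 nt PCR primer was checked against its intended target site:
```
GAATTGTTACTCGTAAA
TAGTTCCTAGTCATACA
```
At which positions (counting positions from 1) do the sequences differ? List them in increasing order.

1, 3, 6, 7, 10, 13, 16

Differences at position 1 (G→T), position 3 (A→G), position 6 (G→C), position 7 (T→C), position 10 (C→G), position 13 (G→A), position 16 (A→C).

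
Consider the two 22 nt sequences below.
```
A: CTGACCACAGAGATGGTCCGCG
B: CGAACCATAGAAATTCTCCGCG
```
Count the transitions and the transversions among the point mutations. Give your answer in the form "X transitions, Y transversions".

3 transitions, 3 transversions

Mismatches (1-based):
base 2: T→G (pyrimidine→purine, transversion)
base 3: G→A (purine→purine, transition)
base 8: C→T (pyrimidine→pyrimidine, transition)
base 12: G→A (purine→purine, transition)
base 15: G→T (purine→pyrimidine, transversion)
base 16: G→C (purine→pyrimidine, transversion)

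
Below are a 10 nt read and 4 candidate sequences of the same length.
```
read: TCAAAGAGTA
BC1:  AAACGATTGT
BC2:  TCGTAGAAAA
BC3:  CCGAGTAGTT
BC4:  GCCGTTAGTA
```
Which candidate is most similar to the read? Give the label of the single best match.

BC1 differs at 9 bases; BC2 differs at 4 bases; BC3 differs at 5 bases; BC4 differs at 5 bases. The closest is BC2.

BC2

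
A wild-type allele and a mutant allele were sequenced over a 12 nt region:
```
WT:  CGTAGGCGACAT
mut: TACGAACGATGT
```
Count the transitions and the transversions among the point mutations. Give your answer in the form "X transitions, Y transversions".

8 transitions, 0 transversions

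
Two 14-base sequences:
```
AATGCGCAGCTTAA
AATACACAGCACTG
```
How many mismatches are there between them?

Mismatches (1-based): site 4: G→A; site 6: G→A; site 11: T→A; site 12: T→C; site 13: A→T; site 14: A→G.

6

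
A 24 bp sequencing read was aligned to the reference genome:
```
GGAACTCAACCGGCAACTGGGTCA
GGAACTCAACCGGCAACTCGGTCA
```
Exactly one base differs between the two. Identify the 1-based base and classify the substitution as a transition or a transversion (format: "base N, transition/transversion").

base 19, transversion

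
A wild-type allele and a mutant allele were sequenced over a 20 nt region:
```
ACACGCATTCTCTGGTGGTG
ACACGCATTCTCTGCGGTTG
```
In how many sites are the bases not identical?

3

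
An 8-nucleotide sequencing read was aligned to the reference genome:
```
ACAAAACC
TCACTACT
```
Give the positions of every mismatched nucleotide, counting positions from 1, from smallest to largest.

Differences at position 1 (A→T), position 4 (A→C), position 5 (A→T), position 8 (C→T).

1, 4, 5, 8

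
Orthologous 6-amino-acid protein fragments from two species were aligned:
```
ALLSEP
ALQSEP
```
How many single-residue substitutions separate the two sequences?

1

Mismatches (1-based): position 3: L→Q.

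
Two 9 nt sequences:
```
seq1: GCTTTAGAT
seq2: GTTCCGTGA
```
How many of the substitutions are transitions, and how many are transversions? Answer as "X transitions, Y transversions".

Mismatches (1-based):
site 2: C→T (pyrimidine→pyrimidine, transition)
site 4: T→C (pyrimidine→pyrimidine, transition)
site 5: T→C (pyrimidine→pyrimidine, transition)
site 6: A→G (purine→purine, transition)
site 7: G→T (purine→pyrimidine, transversion)
site 8: A→G (purine→purine, transition)
site 9: T→A (pyrimidine→purine, transversion)

5 transitions, 2 transversions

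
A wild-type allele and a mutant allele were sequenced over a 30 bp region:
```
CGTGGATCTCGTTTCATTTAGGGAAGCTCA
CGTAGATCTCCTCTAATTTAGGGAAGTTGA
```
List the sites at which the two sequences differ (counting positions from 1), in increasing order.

4, 11, 13, 15, 27, 29

Scanning 1-based: 4: G/A; 11: G/C; 13: T/C; 15: C/A; 27: C/T; 29: C/G.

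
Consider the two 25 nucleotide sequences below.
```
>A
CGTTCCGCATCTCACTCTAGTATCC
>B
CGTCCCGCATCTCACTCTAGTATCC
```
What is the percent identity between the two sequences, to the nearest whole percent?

96%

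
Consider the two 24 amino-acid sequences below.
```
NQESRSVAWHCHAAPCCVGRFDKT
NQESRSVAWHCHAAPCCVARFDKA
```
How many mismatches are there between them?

2

Comparing position by position, 2 residues differ: 19 (G/A), 24 (T/A).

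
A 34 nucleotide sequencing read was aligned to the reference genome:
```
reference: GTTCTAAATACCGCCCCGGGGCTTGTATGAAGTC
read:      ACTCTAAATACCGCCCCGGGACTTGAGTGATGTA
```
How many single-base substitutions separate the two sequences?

7

Mismatches (1-based): site 1: G→A; site 2: T→C; site 21: G→A; site 26: T→A; site 27: A→G; site 31: A→T; site 34: C→A.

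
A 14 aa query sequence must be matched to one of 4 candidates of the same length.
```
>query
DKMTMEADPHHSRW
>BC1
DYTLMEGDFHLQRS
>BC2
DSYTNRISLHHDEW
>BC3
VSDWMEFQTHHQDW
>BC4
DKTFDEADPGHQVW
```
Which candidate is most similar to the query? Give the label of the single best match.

BC4

Hamming distances to query — BC1: 8; BC2: 9; BC3: 9; BC4: 6.
Smallest is BC4 with 6 mismatches.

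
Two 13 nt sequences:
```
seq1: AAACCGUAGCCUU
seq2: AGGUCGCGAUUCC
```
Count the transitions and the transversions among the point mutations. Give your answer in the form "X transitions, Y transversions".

10 transitions, 0 transversions

Mismatches (1-based):
site 2: A→G (purine→purine, transition)
site 3: A→G (purine→purine, transition)
site 4: C→U (pyrimidine→pyrimidine, transition)
site 7: U→C (pyrimidine→pyrimidine, transition)
site 8: A→G (purine→purine, transition)
site 9: G→A (purine→purine, transition)
site 10: C→U (pyrimidine→pyrimidine, transition)
site 11: C→U (pyrimidine→pyrimidine, transition)
site 12: U→C (pyrimidine→pyrimidine, transition)
site 13: U→C (pyrimidine→pyrimidine, transition)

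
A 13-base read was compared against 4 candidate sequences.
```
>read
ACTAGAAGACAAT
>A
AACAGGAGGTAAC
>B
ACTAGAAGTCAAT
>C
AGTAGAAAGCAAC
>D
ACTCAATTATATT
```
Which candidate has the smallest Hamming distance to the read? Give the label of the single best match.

B

Hamming distances to read — A: 6; B: 1; C: 4; D: 6.
Smallest is B with 1 mismatch.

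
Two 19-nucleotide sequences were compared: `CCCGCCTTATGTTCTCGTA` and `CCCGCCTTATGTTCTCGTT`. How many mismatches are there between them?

1

Comparing position by position, 1 base differs: 19 (A/T).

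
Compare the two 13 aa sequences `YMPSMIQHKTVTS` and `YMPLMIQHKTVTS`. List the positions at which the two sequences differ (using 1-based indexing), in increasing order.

4

Scanning 1-based: 4: S/L.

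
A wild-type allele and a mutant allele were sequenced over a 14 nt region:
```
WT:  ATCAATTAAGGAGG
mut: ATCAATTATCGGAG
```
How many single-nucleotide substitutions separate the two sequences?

4

Mismatches (1-based): position 9: A→T; position 10: G→C; position 12: A→G; position 13: G→A.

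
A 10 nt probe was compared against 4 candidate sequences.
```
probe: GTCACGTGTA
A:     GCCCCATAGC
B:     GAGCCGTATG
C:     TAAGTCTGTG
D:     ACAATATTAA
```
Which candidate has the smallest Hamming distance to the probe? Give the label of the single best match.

B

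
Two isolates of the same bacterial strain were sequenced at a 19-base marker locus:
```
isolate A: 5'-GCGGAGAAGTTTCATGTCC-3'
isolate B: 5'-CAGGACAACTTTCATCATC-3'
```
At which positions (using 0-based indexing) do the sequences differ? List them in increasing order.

0, 1, 5, 8, 15, 16, 17

Differences at position 0 (G→C), position 1 (C→A), position 5 (G→C), position 8 (G→C), position 15 (G→C), position 16 (T→A), position 17 (C→T).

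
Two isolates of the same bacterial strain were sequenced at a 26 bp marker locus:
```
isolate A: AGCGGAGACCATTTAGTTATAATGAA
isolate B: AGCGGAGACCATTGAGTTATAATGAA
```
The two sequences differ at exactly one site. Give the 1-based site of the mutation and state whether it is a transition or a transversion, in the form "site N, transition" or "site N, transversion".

site 14, transversion

The sequences differ only at site 14: T→G (pyrimidine→purine), a transversion.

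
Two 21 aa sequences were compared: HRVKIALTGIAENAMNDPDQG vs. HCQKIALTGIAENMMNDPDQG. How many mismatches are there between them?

3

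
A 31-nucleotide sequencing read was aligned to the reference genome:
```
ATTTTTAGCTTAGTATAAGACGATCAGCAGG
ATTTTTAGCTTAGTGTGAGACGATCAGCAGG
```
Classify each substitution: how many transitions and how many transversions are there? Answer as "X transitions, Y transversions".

Mismatches (1-based):
site 15: A→G (purine→purine, transition)
site 17: A→G (purine→purine, transition)

2 transitions, 0 transversions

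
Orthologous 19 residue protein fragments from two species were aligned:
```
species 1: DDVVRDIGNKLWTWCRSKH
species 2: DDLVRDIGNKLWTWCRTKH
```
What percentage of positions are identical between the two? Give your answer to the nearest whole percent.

Mismatches at positions 3, 17 (1-based): 2 of 19.
Identical positions: 17/19 = 89.47% → 89%.

89%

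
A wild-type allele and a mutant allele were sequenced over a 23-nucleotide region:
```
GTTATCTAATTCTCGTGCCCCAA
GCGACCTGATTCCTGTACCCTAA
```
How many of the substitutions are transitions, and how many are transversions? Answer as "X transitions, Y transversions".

Transitions (purine↔purine or pyrimidine↔pyrimidine): 2 T→C, 5 T→C, 8 A→G, 13 T→C, 14 C→T, 17 G→A, 21 C→T.
Transversions (purine↔pyrimidine): 3 T→G.

7 transitions, 1 transversion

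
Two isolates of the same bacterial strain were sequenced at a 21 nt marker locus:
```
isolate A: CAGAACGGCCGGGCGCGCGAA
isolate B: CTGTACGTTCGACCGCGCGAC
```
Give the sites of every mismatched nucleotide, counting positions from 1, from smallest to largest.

Scanning 1-based: 2: A/T; 4: A/T; 8: G/T; 9: C/T; 12: G/A; 13: G/C; 21: A/C.

2, 4, 8, 9, 12, 13, 21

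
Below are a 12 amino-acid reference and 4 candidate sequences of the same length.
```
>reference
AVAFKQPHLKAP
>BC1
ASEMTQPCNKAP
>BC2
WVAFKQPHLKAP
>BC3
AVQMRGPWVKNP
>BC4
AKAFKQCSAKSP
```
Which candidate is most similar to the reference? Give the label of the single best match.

Hamming distances to reference — BC1: 6; BC2: 1; BC3: 7; BC4: 5.
Smallest is BC2 with 1 mismatch.

BC2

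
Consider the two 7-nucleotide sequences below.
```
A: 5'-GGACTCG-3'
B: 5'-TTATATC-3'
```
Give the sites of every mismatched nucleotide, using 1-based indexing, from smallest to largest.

1, 2, 4, 5, 6, 7

Scanning 1-based: 1: G/T; 2: G/T; 4: C/T; 5: T/A; 6: C/T; 7: G/C.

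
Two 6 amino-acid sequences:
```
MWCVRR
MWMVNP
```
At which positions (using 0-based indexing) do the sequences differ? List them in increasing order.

2, 4, 5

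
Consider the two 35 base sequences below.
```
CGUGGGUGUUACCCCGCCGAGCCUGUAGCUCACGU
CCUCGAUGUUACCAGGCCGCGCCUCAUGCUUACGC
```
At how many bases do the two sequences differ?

Comparing position by position, 11 bases differ: 2 (G/C), 4 (G/C), 6 (G/A), 14 (C/A), 15 (C/G), 20 (A/C), 25 (G/C), 26 (U/A), 27 (A/U), 31 (C/U), 35 (U/C).

11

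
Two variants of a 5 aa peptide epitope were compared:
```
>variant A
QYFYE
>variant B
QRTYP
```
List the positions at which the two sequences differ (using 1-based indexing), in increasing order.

Differences at position 2 (Y→R), position 3 (F→T), position 5 (E→P).

2, 3, 5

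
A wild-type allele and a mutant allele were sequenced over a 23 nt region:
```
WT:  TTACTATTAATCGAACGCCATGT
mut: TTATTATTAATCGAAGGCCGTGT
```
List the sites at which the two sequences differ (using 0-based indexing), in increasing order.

Scanning 0-based: 3: C/T; 15: C/G; 19: A/G.

3, 15, 19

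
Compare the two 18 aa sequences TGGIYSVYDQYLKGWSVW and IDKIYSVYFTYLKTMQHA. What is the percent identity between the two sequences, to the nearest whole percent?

Mismatches at positions 1, 2, 3, 9, 10, 14, 15, 16, 17, 18 (1-based): 10 of 18.
Identical positions: 8/18 = 44.44% → 44%.

44%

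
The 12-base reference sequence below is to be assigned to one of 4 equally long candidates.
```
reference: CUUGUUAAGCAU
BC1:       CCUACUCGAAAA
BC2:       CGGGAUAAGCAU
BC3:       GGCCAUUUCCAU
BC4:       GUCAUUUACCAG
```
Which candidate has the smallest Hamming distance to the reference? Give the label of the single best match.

BC2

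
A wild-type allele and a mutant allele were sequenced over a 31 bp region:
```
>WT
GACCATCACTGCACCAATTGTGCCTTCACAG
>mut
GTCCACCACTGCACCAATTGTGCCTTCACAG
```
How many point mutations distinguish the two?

Mismatches (1-based): base 2: A→T; base 6: T→C.

2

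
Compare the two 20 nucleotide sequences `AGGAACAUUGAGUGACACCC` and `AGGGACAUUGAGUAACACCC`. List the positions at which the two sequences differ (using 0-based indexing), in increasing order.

Differences at position 3 (A→G), position 13 (G→A).

3, 13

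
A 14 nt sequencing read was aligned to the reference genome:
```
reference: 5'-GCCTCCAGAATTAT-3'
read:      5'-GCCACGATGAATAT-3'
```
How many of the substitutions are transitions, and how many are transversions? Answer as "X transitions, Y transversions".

1 transition, 4 transversions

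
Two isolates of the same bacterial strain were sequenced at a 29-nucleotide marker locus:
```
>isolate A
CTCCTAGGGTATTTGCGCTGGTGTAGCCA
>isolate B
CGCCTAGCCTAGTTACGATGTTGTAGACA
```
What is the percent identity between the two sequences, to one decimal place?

72.4%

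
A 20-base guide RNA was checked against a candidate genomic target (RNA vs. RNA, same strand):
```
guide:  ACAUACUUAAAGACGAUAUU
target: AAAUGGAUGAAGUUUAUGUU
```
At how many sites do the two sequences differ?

9

Comparing position by position, 9 sites differ: 2 (C/A), 5 (A/G), 6 (C/G), 7 (U/A), 9 (A/G), 13 (A/U), 14 (C/U), 15 (G/U), 18 (A/G).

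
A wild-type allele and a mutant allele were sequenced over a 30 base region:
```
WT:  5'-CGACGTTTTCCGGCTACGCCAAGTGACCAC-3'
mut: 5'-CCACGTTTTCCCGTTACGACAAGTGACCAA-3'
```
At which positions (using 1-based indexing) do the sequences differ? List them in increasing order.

2, 12, 14, 19, 30

Differences at position 2 (G→C), position 12 (G→C), position 14 (C→T), position 19 (C→A), position 30 (C→A).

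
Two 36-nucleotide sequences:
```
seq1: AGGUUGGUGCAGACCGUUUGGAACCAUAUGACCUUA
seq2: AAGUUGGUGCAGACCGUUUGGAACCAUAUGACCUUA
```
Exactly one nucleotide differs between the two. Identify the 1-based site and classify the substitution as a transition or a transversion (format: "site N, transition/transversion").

Site 2 changes G→A. G is a purine and A is a purine, so this is a transition.

site 2, transition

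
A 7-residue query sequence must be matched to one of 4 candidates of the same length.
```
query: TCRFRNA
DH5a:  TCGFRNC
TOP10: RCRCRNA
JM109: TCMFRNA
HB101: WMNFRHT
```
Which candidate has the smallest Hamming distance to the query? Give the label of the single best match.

DH5a differs at 2 residues; TOP10 differs at 2 residues; JM109 differs at 1 residue; HB101 differs at 5 residues. The closest is JM109.

JM109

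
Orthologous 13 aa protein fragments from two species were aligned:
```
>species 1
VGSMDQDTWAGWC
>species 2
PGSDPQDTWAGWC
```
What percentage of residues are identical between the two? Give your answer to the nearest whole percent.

77%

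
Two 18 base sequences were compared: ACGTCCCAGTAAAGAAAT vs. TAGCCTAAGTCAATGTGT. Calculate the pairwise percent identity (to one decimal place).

44.4%

Mismatches at positions 1, 2, 4, 6, 7, 11, 14, 15, 16, 17 (1-based): 10 of 18.
Identical positions: 8/18 = 44.44% → 44.4%.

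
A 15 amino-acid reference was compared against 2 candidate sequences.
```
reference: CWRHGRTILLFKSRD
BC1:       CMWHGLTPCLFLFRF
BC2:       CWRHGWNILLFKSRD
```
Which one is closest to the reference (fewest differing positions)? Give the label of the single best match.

BC2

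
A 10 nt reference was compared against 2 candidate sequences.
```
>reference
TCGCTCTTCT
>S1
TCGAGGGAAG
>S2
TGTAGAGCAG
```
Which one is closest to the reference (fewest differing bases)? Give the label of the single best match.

S1

Hamming distances to reference — S1: 7; S2: 9.
Smallest is S1 with 7 mismatches.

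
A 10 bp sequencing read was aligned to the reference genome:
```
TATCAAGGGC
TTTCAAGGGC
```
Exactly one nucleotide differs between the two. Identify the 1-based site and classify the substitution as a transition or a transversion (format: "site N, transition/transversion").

The sequences differ only at site 2: A→T (purine→pyrimidine), a transversion.

site 2, transversion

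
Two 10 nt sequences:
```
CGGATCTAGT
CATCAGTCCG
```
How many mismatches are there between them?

8

Comparing position by position, 8 positions differ: 2 (G/A), 3 (G/T), 4 (A/C), 5 (T/A), 6 (C/G), 8 (A/C), 9 (G/C), 10 (T/G).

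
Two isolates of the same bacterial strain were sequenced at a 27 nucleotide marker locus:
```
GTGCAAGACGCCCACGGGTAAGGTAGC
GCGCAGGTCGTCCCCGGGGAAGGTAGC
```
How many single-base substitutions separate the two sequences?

The sequences differ at bases 2, 6, 8, 11, 14, 19 (1-based) — 6 in total.

6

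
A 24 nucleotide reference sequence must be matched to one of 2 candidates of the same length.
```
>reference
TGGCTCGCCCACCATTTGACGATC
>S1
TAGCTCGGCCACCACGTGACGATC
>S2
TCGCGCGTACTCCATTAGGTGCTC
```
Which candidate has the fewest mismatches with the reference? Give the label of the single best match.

S1

S1 differs at 4 sites; S2 differs at 9 sites. The closest is S1.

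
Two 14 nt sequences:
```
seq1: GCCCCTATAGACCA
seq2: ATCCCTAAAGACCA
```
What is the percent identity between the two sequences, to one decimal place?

78.6%

Mismatches at positions 1, 2, 8 (1-based): 3 of 14.
Identical positions: 11/14 = 78.57% → 78.6%.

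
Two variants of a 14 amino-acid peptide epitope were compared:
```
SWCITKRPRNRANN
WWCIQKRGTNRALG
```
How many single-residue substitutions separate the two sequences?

6

The sequences differ at residues 1, 5, 8, 9, 13, 14 (1-based) — 6 in total.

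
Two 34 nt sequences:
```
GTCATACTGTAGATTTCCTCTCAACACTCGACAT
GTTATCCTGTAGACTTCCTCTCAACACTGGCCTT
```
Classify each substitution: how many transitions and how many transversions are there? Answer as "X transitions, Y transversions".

2 transitions, 4 transversions

Mismatches (1-based):
site 3: C→T (pyrimidine→pyrimidine, transition)
site 6: A→C (purine→pyrimidine, transversion)
site 14: T→C (pyrimidine→pyrimidine, transition)
site 29: C→G (pyrimidine→purine, transversion)
site 31: A→C (purine→pyrimidine, transversion)
site 33: A→T (purine→pyrimidine, transversion)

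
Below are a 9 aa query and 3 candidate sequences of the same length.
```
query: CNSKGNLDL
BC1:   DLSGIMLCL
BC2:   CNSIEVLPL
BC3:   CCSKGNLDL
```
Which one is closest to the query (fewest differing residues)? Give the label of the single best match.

BC3

BC1 differs at 6 residues; BC2 differs at 4 residues; BC3 differs at 1 residue. The closest is BC3.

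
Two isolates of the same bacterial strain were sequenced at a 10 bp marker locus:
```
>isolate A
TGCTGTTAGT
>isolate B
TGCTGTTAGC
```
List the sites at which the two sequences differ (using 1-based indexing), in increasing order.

Differences at site 10 (T→C).

10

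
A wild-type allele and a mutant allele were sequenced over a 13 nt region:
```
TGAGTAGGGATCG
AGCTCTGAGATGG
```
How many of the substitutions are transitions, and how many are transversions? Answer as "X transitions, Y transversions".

2 transitions, 5 transversions

Mismatches (1-based):
base 1: T→A (pyrimidine→purine, transversion)
base 3: A→C (purine→pyrimidine, transversion)
base 4: G→T (purine→pyrimidine, transversion)
base 5: T→C (pyrimidine→pyrimidine, transition)
base 6: A→T (purine→pyrimidine, transversion)
base 8: G→A (purine→purine, transition)
base 12: C→G (pyrimidine→purine, transversion)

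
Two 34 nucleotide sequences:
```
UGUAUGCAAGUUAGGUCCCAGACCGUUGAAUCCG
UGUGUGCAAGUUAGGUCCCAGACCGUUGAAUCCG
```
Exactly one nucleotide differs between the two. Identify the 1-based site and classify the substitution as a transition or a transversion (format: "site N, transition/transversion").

site 4, transition

The sequences differ only at site 4: A→G (purine→purine), a transition.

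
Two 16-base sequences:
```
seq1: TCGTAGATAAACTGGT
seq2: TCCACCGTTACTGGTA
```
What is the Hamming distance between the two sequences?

11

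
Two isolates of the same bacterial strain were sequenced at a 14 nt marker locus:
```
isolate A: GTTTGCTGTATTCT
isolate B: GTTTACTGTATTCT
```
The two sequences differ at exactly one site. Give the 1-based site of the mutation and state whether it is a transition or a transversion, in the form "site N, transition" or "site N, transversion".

The sequences differ only at site 5: G→A (purine→purine), a transition.

site 5, transition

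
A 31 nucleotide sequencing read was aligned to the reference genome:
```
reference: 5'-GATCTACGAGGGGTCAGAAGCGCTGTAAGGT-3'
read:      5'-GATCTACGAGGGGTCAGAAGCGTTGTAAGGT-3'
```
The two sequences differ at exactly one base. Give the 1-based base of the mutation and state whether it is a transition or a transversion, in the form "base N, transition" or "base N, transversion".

base 23, transition

The sequences differ only at base 23: C→T (pyrimidine→pyrimidine), a transition.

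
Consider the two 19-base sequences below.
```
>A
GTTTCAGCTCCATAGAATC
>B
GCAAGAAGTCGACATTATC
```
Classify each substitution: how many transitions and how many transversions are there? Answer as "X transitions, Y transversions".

3 transitions, 7 transversions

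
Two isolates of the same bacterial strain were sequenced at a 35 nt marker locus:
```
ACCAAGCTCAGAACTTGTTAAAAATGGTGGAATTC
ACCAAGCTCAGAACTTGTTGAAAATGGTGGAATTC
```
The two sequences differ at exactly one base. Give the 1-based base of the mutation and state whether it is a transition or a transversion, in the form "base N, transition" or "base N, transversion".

The sequences differ only at base 20: A→G (purine→purine), a transition.

base 20, transition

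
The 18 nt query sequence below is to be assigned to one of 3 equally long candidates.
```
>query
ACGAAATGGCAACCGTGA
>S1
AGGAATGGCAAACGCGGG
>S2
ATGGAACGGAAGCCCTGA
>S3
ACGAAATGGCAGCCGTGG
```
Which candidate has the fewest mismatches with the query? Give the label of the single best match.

Hamming distances to query — S1: 9; S2: 6; S3: 2.
Smallest is S3 with 2 mismatches.

S3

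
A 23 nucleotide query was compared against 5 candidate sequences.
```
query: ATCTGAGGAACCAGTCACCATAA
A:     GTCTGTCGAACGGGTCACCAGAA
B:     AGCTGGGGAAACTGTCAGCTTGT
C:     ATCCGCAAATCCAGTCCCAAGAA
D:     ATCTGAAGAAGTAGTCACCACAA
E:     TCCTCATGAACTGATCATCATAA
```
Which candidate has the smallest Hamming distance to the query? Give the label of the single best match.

A differs at 6 bases; B differs at 8 bases; C differs at 8 bases; D differs at 4 bases; E differs at 8 bases. The closest is D.

D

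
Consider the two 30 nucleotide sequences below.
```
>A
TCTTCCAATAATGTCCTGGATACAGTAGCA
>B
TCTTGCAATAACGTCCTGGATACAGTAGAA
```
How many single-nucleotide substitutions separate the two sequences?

3

Comparing position by position, 3 positions differ: 5 (C/G), 12 (T/C), 29 (C/A).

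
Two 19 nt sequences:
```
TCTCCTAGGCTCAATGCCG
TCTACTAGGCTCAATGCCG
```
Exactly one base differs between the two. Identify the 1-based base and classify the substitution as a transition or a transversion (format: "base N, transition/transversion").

The sequences differ only at base 4: C→A (pyrimidine→purine), a transversion.

base 4, transversion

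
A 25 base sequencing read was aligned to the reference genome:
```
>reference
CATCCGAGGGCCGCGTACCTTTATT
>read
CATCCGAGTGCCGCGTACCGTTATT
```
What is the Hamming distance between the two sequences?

The sequences differ at sites 9, 20 (1-based) — 2 in total.

2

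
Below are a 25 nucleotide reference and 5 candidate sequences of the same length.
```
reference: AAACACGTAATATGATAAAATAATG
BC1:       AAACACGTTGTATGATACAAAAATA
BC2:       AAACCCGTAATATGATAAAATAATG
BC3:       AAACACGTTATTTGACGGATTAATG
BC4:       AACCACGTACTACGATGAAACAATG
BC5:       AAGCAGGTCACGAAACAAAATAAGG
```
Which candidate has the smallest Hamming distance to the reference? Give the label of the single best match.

BC1 differs at 5 positions; BC2 differs at 1 position; BC3 differs at 6 positions; BC4 differs at 5 positions; BC5 differs at 9 positions. The closest is BC2.

BC2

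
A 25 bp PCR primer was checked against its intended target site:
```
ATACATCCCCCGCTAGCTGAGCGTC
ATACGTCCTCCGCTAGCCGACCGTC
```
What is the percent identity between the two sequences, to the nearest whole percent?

4 positions differ (5, 9, 18, 21), so 21 of 25 match: 21/25 = 84%.

84%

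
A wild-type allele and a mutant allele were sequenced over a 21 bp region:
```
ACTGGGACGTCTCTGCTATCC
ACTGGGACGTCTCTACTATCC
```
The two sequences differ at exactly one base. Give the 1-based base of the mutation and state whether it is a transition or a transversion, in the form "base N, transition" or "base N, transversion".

The sequences differ only at base 15: G→A (purine→purine), a transition.

base 15, transition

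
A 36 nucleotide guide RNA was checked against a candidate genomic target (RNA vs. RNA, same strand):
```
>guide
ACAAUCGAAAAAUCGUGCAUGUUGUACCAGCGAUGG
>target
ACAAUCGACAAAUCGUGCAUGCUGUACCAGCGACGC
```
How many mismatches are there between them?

4

Mismatches (1-based): base 9: A→C; base 22: U→C; base 34: U→C; base 36: G→C.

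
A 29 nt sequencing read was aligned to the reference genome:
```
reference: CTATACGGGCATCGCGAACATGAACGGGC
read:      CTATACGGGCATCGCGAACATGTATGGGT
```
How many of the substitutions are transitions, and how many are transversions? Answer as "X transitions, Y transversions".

2 transitions, 1 transversion

Transitions (purine↔purine or pyrimidine↔pyrimidine): 25 C→T, 29 C→T.
Transversions (purine↔pyrimidine): 23 A→T.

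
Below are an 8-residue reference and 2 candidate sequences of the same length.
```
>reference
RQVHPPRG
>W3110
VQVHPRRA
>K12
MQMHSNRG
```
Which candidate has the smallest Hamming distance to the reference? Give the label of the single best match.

Hamming distances to reference — W3110: 3; K12: 4.
Smallest is W3110 with 3 mismatches.

W3110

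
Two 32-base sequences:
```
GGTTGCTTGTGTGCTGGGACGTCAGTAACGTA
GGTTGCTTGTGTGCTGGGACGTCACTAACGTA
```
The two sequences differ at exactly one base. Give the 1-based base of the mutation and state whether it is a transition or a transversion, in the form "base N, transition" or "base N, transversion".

base 25, transversion

Base 25 changes G→C. G is a purine and C is a pyrimidine, so this is a transversion.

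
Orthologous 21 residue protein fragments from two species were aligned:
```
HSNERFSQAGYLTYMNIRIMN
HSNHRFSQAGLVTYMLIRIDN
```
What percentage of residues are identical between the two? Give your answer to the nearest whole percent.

76%

5 positions differ (4, 11, 12, 16, 20), so 16 of 21 match: 16/21 = 76.19%.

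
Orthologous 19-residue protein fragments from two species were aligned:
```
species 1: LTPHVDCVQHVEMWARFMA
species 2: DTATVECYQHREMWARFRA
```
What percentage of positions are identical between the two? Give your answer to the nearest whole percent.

63%

Mismatches at positions 1, 3, 4, 6, 8, 11, 18 (1-based): 7 of 19.
Identical positions: 12/19 = 63.16% → 63%.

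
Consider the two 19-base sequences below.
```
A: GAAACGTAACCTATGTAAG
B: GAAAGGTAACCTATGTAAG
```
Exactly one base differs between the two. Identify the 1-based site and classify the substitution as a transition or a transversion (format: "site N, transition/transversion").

The sequences differ only at site 5: C→G (pyrimidine→purine), a transversion.

site 5, transversion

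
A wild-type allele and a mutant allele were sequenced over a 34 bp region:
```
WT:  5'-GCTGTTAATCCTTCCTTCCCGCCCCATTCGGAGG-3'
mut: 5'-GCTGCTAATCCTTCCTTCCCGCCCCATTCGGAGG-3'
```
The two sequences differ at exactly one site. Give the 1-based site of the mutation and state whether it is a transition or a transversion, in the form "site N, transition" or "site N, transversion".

site 5, transition

The sequences differ only at site 5: T→C (pyrimidine→pyrimidine), a transition.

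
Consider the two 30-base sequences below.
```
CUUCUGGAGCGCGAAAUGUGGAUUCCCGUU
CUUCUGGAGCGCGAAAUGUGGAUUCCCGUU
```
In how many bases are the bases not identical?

No positions differ; the sequences are identical.

0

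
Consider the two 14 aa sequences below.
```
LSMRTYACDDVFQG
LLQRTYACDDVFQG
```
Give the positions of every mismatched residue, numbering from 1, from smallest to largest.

2, 3

Scanning 1-based: 2: S/L; 3: M/Q.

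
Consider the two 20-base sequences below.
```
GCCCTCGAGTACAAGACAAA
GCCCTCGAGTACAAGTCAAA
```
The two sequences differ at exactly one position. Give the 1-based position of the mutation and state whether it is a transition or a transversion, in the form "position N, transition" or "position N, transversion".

Position 16 changes A→T. A is a purine and T is a pyrimidine, so this is a transversion.

position 16, transversion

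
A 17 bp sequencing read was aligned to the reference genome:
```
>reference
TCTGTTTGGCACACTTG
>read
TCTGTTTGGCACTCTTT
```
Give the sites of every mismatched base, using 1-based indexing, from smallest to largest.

Differences at site 13 (A→T), site 17 (G→T).

13, 17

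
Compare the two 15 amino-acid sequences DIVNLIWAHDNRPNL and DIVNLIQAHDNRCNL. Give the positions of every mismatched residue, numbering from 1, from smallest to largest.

7, 13

Differences at position 7 (W→Q), position 13 (P→C).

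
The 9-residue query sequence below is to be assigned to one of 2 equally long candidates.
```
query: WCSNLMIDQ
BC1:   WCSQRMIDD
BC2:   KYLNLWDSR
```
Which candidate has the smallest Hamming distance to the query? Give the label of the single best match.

BC1

BC1 differs at 3 positions; BC2 differs at 7 positions. The closest is BC1.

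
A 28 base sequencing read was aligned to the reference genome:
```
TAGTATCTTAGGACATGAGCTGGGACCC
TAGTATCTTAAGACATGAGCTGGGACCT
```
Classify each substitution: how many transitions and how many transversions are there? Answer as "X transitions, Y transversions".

Mismatches (1-based):
base 11: G→A (purine→purine, transition)
base 28: C→T (pyrimidine→pyrimidine, transition)

2 transitions, 0 transversions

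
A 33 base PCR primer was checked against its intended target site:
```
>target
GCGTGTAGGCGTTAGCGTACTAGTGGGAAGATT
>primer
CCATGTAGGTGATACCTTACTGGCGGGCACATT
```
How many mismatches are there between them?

Comparing position by position, 10 sites differ: 1 (G/C), 3 (G/A), 10 (C/T), 12 (T/A), 15 (G/C), 17 (G/T), 22 (A/G), 24 (T/C), 28 (A/C), 30 (G/C).

10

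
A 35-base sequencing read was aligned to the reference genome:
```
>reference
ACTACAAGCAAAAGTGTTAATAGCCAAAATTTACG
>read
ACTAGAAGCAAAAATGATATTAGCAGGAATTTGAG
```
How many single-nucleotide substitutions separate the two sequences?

The sequences differ at bases 5, 14, 17, 20, 25, 26, 27, 33, 34 (1-based) — 9 in total.

9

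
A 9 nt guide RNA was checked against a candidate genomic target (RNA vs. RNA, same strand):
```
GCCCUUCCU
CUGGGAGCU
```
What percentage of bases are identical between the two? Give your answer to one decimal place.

7 positions differ (1, 2, 3, 4, 5, 6, 7), so 2 of 9 match: 2/9 = 22.22%.

22.2%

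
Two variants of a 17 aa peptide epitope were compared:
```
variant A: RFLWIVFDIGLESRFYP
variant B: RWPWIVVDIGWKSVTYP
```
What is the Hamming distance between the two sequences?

7

Mismatches (1-based): position 2: F→W; position 3: L→P; position 7: F→V; position 11: L→W; position 12: E→K; position 14: R→V; position 15: F→T.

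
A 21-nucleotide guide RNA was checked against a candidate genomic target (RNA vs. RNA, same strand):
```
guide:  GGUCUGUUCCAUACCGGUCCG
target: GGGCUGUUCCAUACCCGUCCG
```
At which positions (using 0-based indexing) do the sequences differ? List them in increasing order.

Scanning 0-based: 2: U/G; 15: G/C.

2, 15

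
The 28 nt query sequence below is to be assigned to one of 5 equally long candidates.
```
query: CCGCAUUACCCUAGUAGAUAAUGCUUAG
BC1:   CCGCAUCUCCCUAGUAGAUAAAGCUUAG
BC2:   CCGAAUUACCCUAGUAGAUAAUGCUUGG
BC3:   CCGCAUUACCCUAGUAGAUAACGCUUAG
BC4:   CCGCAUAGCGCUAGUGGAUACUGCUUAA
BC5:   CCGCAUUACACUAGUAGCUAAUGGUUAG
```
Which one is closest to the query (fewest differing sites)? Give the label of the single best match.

BC1 differs at 3 sites; BC2 differs at 2 sites; BC3 differs at 1 site; BC4 differs at 6 sites; BC5 differs at 3 sites. The closest is BC3.

BC3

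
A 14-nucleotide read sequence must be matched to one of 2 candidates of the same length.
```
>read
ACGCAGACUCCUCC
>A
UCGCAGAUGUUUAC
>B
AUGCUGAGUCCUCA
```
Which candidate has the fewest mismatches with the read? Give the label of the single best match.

A differs at 6 positions; B differs at 4 positions. The closest is B.

B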